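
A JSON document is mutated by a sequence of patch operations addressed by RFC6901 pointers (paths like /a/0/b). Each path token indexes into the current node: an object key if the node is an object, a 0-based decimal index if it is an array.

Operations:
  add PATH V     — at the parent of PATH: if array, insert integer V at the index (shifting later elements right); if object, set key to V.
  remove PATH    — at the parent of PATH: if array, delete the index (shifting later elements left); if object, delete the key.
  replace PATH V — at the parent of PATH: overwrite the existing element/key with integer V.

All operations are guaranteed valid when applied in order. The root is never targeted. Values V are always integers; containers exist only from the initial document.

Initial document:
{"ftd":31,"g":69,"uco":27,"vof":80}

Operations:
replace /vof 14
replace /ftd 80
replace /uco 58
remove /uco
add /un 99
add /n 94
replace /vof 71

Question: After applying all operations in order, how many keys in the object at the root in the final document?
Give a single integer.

Answer: 5

Derivation:
After op 1 (replace /vof 14): {"ftd":31,"g":69,"uco":27,"vof":14}
After op 2 (replace /ftd 80): {"ftd":80,"g":69,"uco":27,"vof":14}
After op 3 (replace /uco 58): {"ftd":80,"g":69,"uco":58,"vof":14}
After op 4 (remove /uco): {"ftd":80,"g":69,"vof":14}
After op 5 (add /un 99): {"ftd":80,"g":69,"un":99,"vof":14}
After op 6 (add /n 94): {"ftd":80,"g":69,"n":94,"un":99,"vof":14}
After op 7 (replace /vof 71): {"ftd":80,"g":69,"n":94,"un":99,"vof":71}
Size at the root: 5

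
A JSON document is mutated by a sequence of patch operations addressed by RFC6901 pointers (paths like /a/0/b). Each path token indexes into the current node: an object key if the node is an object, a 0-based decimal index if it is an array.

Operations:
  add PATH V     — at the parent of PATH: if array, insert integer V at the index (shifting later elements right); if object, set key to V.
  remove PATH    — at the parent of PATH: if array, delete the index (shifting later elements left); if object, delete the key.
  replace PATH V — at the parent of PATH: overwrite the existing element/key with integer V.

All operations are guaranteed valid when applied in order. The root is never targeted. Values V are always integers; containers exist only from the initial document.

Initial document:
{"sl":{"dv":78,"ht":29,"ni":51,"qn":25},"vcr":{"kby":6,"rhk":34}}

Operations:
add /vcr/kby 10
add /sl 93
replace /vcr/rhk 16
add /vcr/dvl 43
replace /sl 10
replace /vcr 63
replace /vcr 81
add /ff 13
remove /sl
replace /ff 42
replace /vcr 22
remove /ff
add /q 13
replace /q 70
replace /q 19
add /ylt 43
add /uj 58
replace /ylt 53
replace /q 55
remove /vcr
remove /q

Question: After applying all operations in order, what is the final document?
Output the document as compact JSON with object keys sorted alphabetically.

Answer: {"uj":58,"ylt":53}

Derivation:
After op 1 (add /vcr/kby 10): {"sl":{"dv":78,"ht":29,"ni":51,"qn":25},"vcr":{"kby":10,"rhk":34}}
After op 2 (add /sl 93): {"sl":93,"vcr":{"kby":10,"rhk":34}}
After op 3 (replace /vcr/rhk 16): {"sl":93,"vcr":{"kby":10,"rhk":16}}
After op 4 (add /vcr/dvl 43): {"sl":93,"vcr":{"dvl":43,"kby":10,"rhk":16}}
After op 5 (replace /sl 10): {"sl":10,"vcr":{"dvl":43,"kby":10,"rhk":16}}
After op 6 (replace /vcr 63): {"sl":10,"vcr":63}
After op 7 (replace /vcr 81): {"sl":10,"vcr":81}
After op 8 (add /ff 13): {"ff":13,"sl":10,"vcr":81}
After op 9 (remove /sl): {"ff":13,"vcr":81}
After op 10 (replace /ff 42): {"ff":42,"vcr":81}
After op 11 (replace /vcr 22): {"ff":42,"vcr":22}
After op 12 (remove /ff): {"vcr":22}
After op 13 (add /q 13): {"q":13,"vcr":22}
After op 14 (replace /q 70): {"q":70,"vcr":22}
After op 15 (replace /q 19): {"q":19,"vcr":22}
After op 16 (add /ylt 43): {"q":19,"vcr":22,"ylt":43}
After op 17 (add /uj 58): {"q":19,"uj":58,"vcr":22,"ylt":43}
After op 18 (replace /ylt 53): {"q":19,"uj":58,"vcr":22,"ylt":53}
After op 19 (replace /q 55): {"q":55,"uj":58,"vcr":22,"ylt":53}
After op 20 (remove /vcr): {"q":55,"uj":58,"ylt":53}
After op 21 (remove /q): {"uj":58,"ylt":53}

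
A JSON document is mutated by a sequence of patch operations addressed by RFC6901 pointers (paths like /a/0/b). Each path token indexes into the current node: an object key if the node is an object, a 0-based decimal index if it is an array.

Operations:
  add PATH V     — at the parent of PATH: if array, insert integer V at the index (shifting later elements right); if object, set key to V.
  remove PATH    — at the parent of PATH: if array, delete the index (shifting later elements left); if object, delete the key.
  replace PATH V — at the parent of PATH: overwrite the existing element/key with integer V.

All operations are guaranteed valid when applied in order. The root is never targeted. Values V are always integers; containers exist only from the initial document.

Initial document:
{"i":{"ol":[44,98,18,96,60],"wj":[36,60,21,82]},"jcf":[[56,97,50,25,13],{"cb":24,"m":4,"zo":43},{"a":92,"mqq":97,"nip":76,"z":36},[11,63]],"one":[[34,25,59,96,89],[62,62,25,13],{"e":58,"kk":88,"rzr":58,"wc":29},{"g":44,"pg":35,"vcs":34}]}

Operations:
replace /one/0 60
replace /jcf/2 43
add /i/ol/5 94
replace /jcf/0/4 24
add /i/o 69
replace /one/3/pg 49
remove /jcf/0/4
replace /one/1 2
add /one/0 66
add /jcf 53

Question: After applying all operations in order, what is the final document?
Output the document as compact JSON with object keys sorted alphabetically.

After op 1 (replace /one/0 60): {"i":{"ol":[44,98,18,96,60],"wj":[36,60,21,82]},"jcf":[[56,97,50,25,13],{"cb":24,"m":4,"zo":43},{"a":92,"mqq":97,"nip":76,"z":36},[11,63]],"one":[60,[62,62,25,13],{"e":58,"kk":88,"rzr":58,"wc":29},{"g":44,"pg":35,"vcs":34}]}
After op 2 (replace /jcf/2 43): {"i":{"ol":[44,98,18,96,60],"wj":[36,60,21,82]},"jcf":[[56,97,50,25,13],{"cb":24,"m":4,"zo":43},43,[11,63]],"one":[60,[62,62,25,13],{"e":58,"kk":88,"rzr":58,"wc":29},{"g":44,"pg":35,"vcs":34}]}
After op 3 (add /i/ol/5 94): {"i":{"ol":[44,98,18,96,60,94],"wj":[36,60,21,82]},"jcf":[[56,97,50,25,13],{"cb":24,"m":4,"zo":43},43,[11,63]],"one":[60,[62,62,25,13],{"e":58,"kk":88,"rzr":58,"wc":29},{"g":44,"pg":35,"vcs":34}]}
After op 4 (replace /jcf/0/4 24): {"i":{"ol":[44,98,18,96,60,94],"wj":[36,60,21,82]},"jcf":[[56,97,50,25,24],{"cb":24,"m":4,"zo":43},43,[11,63]],"one":[60,[62,62,25,13],{"e":58,"kk":88,"rzr":58,"wc":29},{"g":44,"pg":35,"vcs":34}]}
After op 5 (add /i/o 69): {"i":{"o":69,"ol":[44,98,18,96,60,94],"wj":[36,60,21,82]},"jcf":[[56,97,50,25,24],{"cb":24,"m":4,"zo":43},43,[11,63]],"one":[60,[62,62,25,13],{"e":58,"kk":88,"rzr":58,"wc":29},{"g":44,"pg":35,"vcs":34}]}
After op 6 (replace /one/3/pg 49): {"i":{"o":69,"ol":[44,98,18,96,60,94],"wj":[36,60,21,82]},"jcf":[[56,97,50,25,24],{"cb":24,"m":4,"zo":43},43,[11,63]],"one":[60,[62,62,25,13],{"e":58,"kk":88,"rzr":58,"wc":29},{"g":44,"pg":49,"vcs":34}]}
After op 7 (remove /jcf/0/4): {"i":{"o":69,"ol":[44,98,18,96,60,94],"wj":[36,60,21,82]},"jcf":[[56,97,50,25],{"cb":24,"m":4,"zo":43},43,[11,63]],"one":[60,[62,62,25,13],{"e":58,"kk":88,"rzr":58,"wc":29},{"g":44,"pg":49,"vcs":34}]}
After op 8 (replace /one/1 2): {"i":{"o":69,"ol":[44,98,18,96,60,94],"wj":[36,60,21,82]},"jcf":[[56,97,50,25],{"cb":24,"m":4,"zo":43},43,[11,63]],"one":[60,2,{"e":58,"kk":88,"rzr":58,"wc":29},{"g":44,"pg":49,"vcs":34}]}
After op 9 (add /one/0 66): {"i":{"o":69,"ol":[44,98,18,96,60,94],"wj":[36,60,21,82]},"jcf":[[56,97,50,25],{"cb":24,"m":4,"zo":43},43,[11,63]],"one":[66,60,2,{"e":58,"kk":88,"rzr":58,"wc":29},{"g":44,"pg":49,"vcs":34}]}
After op 10 (add /jcf 53): {"i":{"o":69,"ol":[44,98,18,96,60,94],"wj":[36,60,21,82]},"jcf":53,"one":[66,60,2,{"e":58,"kk":88,"rzr":58,"wc":29},{"g":44,"pg":49,"vcs":34}]}

Answer: {"i":{"o":69,"ol":[44,98,18,96,60,94],"wj":[36,60,21,82]},"jcf":53,"one":[66,60,2,{"e":58,"kk":88,"rzr":58,"wc":29},{"g":44,"pg":49,"vcs":34}]}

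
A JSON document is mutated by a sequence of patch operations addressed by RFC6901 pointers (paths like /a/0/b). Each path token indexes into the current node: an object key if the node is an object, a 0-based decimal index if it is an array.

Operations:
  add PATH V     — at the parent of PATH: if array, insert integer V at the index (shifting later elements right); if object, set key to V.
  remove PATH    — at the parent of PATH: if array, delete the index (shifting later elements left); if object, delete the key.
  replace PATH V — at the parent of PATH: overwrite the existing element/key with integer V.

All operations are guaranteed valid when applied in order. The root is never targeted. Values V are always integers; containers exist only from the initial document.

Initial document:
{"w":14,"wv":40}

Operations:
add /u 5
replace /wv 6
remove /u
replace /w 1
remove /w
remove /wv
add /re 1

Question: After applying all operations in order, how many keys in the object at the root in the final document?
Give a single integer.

After op 1 (add /u 5): {"u":5,"w":14,"wv":40}
After op 2 (replace /wv 6): {"u":5,"w":14,"wv":6}
After op 3 (remove /u): {"w":14,"wv":6}
After op 4 (replace /w 1): {"w":1,"wv":6}
After op 5 (remove /w): {"wv":6}
After op 6 (remove /wv): {}
After op 7 (add /re 1): {"re":1}
Size at the root: 1

Answer: 1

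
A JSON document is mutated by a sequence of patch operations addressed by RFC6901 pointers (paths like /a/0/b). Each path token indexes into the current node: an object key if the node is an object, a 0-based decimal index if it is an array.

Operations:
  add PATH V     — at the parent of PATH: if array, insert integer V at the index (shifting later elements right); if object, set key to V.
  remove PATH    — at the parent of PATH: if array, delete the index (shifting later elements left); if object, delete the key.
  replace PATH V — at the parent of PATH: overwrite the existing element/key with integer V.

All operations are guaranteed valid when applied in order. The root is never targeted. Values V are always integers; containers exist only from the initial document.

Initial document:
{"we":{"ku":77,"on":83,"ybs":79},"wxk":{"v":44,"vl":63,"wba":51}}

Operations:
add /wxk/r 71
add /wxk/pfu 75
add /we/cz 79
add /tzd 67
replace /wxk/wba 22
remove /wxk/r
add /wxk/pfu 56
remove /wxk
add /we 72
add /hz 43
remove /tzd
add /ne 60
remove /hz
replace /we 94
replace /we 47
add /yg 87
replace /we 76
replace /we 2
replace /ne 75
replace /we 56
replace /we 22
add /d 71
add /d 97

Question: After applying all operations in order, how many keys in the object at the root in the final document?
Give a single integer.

Answer: 4

Derivation:
After op 1 (add /wxk/r 71): {"we":{"ku":77,"on":83,"ybs":79},"wxk":{"r":71,"v":44,"vl":63,"wba":51}}
After op 2 (add /wxk/pfu 75): {"we":{"ku":77,"on":83,"ybs":79},"wxk":{"pfu":75,"r":71,"v":44,"vl":63,"wba":51}}
After op 3 (add /we/cz 79): {"we":{"cz":79,"ku":77,"on":83,"ybs":79},"wxk":{"pfu":75,"r":71,"v":44,"vl":63,"wba":51}}
After op 4 (add /tzd 67): {"tzd":67,"we":{"cz":79,"ku":77,"on":83,"ybs":79},"wxk":{"pfu":75,"r":71,"v":44,"vl":63,"wba":51}}
After op 5 (replace /wxk/wba 22): {"tzd":67,"we":{"cz":79,"ku":77,"on":83,"ybs":79},"wxk":{"pfu":75,"r":71,"v":44,"vl":63,"wba":22}}
After op 6 (remove /wxk/r): {"tzd":67,"we":{"cz":79,"ku":77,"on":83,"ybs":79},"wxk":{"pfu":75,"v":44,"vl":63,"wba":22}}
After op 7 (add /wxk/pfu 56): {"tzd":67,"we":{"cz":79,"ku":77,"on":83,"ybs":79},"wxk":{"pfu":56,"v":44,"vl":63,"wba":22}}
After op 8 (remove /wxk): {"tzd":67,"we":{"cz":79,"ku":77,"on":83,"ybs":79}}
After op 9 (add /we 72): {"tzd":67,"we":72}
After op 10 (add /hz 43): {"hz":43,"tzd":67,"we":72}
After op 11 (remove /tzd): {"hz":43,"we":72}
After op 12 (add /ne 60): {"hz":43,"ne":60,"we":72}
After op 13 (remove /hz): {"ne":60,"we":72}
After op 14 (replace /we 94): {"ne":60,"we":94}
After op 15 (replace /we 47): {"ne":60,"we":47}
After op 16 (add /yg 87): {"ne":60,"we":47,"yg":87}
After op 17 (replace /we 76): {"ne":60,"we":76,"yg":87}
After op 18 (replace /we 2): {"ne":60,"we":2,"yg":87}
After op 19 (replace /ne 75): {"ne":75,"we":2,"yg":87}
After op 20 (replace /we 56): {"ne":75,"we":56,"yg":87}
After op 21 (replace /we 22): {"ne":75,"we":22,"yg":87}
After op 22 (add /d 71): {"d":71,"ne":75,"we":22,"yg":87}
After op 23 (add /d 97): {"d":97,"ne":75,"we":22,"yg":87}
Size at the root: 4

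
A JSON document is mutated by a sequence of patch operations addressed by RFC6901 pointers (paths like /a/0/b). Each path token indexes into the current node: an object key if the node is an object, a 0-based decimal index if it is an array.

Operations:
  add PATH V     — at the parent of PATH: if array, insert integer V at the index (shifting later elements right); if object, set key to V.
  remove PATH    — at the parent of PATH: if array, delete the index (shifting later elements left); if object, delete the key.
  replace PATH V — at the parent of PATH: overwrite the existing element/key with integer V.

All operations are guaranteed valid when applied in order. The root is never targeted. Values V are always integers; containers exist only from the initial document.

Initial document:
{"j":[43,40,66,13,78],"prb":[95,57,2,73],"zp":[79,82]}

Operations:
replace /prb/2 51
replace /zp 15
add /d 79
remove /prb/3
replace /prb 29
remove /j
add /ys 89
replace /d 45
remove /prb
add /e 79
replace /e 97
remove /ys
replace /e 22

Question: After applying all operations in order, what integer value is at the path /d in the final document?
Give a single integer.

Answer: 45

Derivation:
After op 1 (replace /prb/2 51): {"j":[43,40,66,13,78],"prb":[95,57,51,73],"zp":[79,82]}
After op 2 (replace /zp 15): {"j":[43,40,66,13,78],"prb":[95,57,51,73],"zp":15}
After op 3 (add /d 79): {"d":79,"j":[43,40,66,13,78],"prb":[95,57,51,73],"zp":15}
After op 4 (remove /prb/3): {"d":79,"j":[43,40,66,13,78],"prb":[95,57,51],"zp":15}
After op 5 (replace /prb 29): {"d":79,"j":[43,40,66,13,78],"prb":29,"zp":15}
After op 6 (remove /j): {"d":79,"prb":29,"zp":15}
After op 7 (add /ys 89): {"d":79,"prb":29,"ys":89,"zp":15}
After op 8 (replace /d 45): {"d":45,"prb":29,"ys":89,"zp":15}
After op 9 (remove /prb): {"d":45,"ys":89,"zp":15}
After op 10 (add /e 79): {"d":45,"e":79,"ys":89,"zp":15}
After op 11 (replace /e 97): {"d":45,"e":97,"ys":89,"zp":15}
After op 12 (remove /ys): {"d":45,"e":97,"zp":15}
After op 13 (replace /e 22): {"d":45,"e":22,"zp":15}
Value at /d: 45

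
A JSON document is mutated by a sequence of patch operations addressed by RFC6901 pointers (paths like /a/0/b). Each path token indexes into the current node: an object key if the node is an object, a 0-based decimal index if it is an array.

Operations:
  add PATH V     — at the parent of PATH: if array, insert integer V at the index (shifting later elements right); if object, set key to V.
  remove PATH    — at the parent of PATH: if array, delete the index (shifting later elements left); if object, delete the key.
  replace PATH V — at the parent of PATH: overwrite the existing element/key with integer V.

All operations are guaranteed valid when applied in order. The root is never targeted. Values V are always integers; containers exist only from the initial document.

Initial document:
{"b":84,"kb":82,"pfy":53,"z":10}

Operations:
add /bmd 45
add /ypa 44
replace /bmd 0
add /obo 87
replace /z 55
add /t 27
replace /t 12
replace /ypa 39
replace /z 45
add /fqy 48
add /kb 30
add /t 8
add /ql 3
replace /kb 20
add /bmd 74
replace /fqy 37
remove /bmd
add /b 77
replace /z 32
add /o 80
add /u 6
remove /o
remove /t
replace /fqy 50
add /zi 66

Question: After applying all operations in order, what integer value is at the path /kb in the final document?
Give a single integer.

Answer: 20

Derivation:
After op 1 (add /bmd 45): {"b":84,"bmd":45,"kb":82,"pfy":53,"z":10}
After op 2 (add /ypa 44): {"b":84,"bmd":45,"kb":82,"pfy":53,"ypa":44,"z":10}
After op 3 (replace /bmd 0): {"b":84,"bmd":0,"kb":82,"pfy":53,"ypa":44,"z":10}
After op 4 (add /obo 87): {"b":84,"bmd":0,"kb":82,"obo":87,"pfy":53,"ypa":44,"z":10}
After op 5 (replace /z 55): {"b":84,"bmd":0,"kb":82,"obo":87,"pfy":53,"ypa":44,"z":55}
After op 6 (add /t 27): {"b":84,"bmd":0,"kb":82,"obo":87,"pfy":53,"t":27,"ypa":44,"z":55}
After op 7 (replace /t 12): {"b":84,"bmd":0,"kb":82,"obo":87,"pfy":53,"t":12,"ypa":44,"z":55}
After op 8 (replace /ypa 39): {"b":84,"bmd":0,"kb":82,"obo":87,"pfy":53,"t":12,"ypa":39,"z":55}
After op 9 (replace /z 45): {"b":84,"bmd":0,"kb":82,"obo":87,"pfy":53,"t":12,"ypa":39,"z":45}
After op 10 (add /fqy 48): {"b":84,"bmd":0,"fqy":48,"kb":82,"obo":87,"pfy":53,"t":12,"ypa":39,"z":45}
After op 11 (add /kb 30): {"b":84,"bmd":0,"fqy":48,"kb":30,"obo":87,"pfy":53,"t":12,"ypa":39,"z":45}
After op 12 (add /t 8): {"b":84,"bmd":0,"fqy":48,"kb":30,"obo":87,"pfy":53,"t":8,"ypa":39,"z":45}
After op 13 (add /ql 3): {"b":84,"bmd":0,"fqy":48,"kb":30,"obo":87,"pfy":53,"ql":3,"t":8,"ypa":39,"z":45}
After op 14 (replace /kb 20): {"b":84,"bmd":0,"fqy":48,"kb":20,"obo":87,"pfy":53,"ql":3,"t":8,"ypa":39,"z":45}
After op 15 (add /bmd 74): {"b":84,"bmd":74,"fqy":48,"kb":20,"obo":87,"pfy":53,"ql":3,"t":8,"ypa":39,"z":45}
After op 16 (replace /fqy 37): {"b":84,"bmd":74,"fqy":37,"kb":20,"obo":87,"pfy":53,"ql":3,"t":8,"ypa":39,"z":45}
After op 17 (remove /bmd): {"b":84,"fqy":37,"kb":20,"obo":87,"pfy":53,"ql":3,"t":8,"ypa":39,"z":45}
After op 18 (add /b 77): {"b":77,"fqy":37,"kb":20,"obo":87,"pfy":53,"ql":3,"t":8,"ypa":39,"z":45}
After op 19 (replace /z 32): {"b":77,"fqy":37,"kb":20,"obo":87,"pfy":53,"ql":3,"t":8,"ypa":39,"z":32}
After op 20 (add /o 80): {"b":77,"fqy":37,"kb":20,"o":80,"obo":87,"pfy":53,"ql":3,"t":8,"ypa":39,"z":32}
After op 21 (add /u 6): {"b":77,"fqy":37,"kb":20,"o":80,"obo":87,"pfy":53,"ql":3,"t":8,"u":6,"ypa":39,"z":32}
After op 22 (remove /o): {"b":77,"fqy":37,"kb":20,"obo":87,"pfy":53,"ql":3,"t":8,"u":6,"ypa":39,"z":32}
After op 23 (remove /t): {"b":77,"fqy":37,"kb":20,"obo":87,"pfy":53,"ql":3,"u":6,"ypa":39,"z":32}
After op 24 (replace /fqy 50): {"b":77,"fqy":50,"kb":20,"obo":87,"pfy":53,"ql":3,"u":6,"ypa":39,"z":32}
After op 25 (add /zi 66): {"b":77,"fqy":50,"kb":20,"obo":87,"pfy":53,"ql":3,"u":6,"ypa":39,"z":32,"zi":66}
Value at /kb: 20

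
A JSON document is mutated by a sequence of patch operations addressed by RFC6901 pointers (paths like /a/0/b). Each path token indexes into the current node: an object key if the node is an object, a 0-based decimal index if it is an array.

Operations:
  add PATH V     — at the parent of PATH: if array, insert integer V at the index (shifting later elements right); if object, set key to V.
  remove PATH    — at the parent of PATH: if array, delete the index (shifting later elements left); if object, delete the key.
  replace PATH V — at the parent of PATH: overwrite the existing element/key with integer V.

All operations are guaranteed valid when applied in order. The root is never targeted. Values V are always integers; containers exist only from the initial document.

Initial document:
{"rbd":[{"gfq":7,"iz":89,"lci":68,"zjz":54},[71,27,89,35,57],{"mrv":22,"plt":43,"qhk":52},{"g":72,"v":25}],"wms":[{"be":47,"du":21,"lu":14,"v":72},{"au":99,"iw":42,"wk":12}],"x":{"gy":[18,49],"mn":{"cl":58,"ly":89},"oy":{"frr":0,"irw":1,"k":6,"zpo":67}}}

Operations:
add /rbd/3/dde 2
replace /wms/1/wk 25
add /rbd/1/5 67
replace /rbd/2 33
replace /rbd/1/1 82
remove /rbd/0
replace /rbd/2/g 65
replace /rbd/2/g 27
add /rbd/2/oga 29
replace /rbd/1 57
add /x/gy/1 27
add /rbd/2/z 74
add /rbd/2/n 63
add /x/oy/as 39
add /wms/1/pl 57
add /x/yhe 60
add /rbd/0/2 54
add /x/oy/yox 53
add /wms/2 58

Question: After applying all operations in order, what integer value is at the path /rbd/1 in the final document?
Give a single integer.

Answer: 57

Derivation:
After op 1 (add /rbd/3/dde 2): {"rbd":[{"gfq":7,"iz":89,"lci":68,"zjz":54},[71,27,89,35,57],{"mrv":22,"plt":43,"qhk":52},{"dde":2,"g":72,"v":25}],"wms":[{"be":47,"du":21,"lu":14,"v":72},{"au":99,"iw":42,"wk":12}],"x":{"gy":[18,49],"mn":{"cl":58,"ly":89},"oy":{"frr":0,"irw":1,"k":6,"zpo":67}}}
After op 2 (replace /wms/1/wk 25): {"rbd":[{"gfq":7,"iz":89,"lci":68,"zjz":54},[71,27,89,35,57],{"mrv":22,"plt":43,"qhk":52},{"dde":2,"g":72,"v":25}],"wms":[{"be":47,"du":21,"lu":14,"v":72},{"au":99,"iw":42,"wk":25}],"x":{"gy":[18,49],"mn":{"cl":58,"ly":89},"oy":{"frr":0,"irw":1,"k":6,"zpo":67}}}
After op 3 (add /rbd/1/5 67): {"rbd":[{"gfq":7,"iz":89,"lci":68,"zjz":54},[71,27,89,35,57,67],{"mrv":22,"plt":43,"qhk":52},{"dde":2,"g":72,"v":25}],"wms":[{"be":47,"du":21,"lu":14,"v":72},{"au":99,"iw":42,"wk":25}],"x":{"gy":[18,49],"mn":{"cl":58,"ly":89},"oy":{"frr":0,"irw":1,"k":6,"zpo":67}}}
After op 4 (replace /rbd/2 33): {"rbd":[{"gfq":7,"iz":89,"lci":68,"zjz":54},[71,27,89,35,57,67],33,{"dde":2,"g":72,"v":25}],"wms":[{"be":47,"du":21,"lu":14,"v":72},{"au":99,"iw":42,"wk":25}],"x":{"gy":[18,49],"mn":{"cl":58,"ly":89},"oy":{"frr":0,"irw":1,"k":6,"zpo":67}}}
After op 5 (replace /rbd/1/1 82): {"rbd":[{"gfq":7,"iz":89,"lci":68,"zjz":54},[71,82,89,35,57,67],33,{"dde":2,"g":72,"v":25}],"wms":[{"be":47,"du":21,"lu":14,"v":72},{"au":99,"iw":42,"wk":25}],"x":{"gy":[18,49],"mn":{"cl":58,"ly":89},"oy":{"frr":0,"irw":1,"k":6,"zpo":67}}}
After op 6 (remove /rbd/0): {"rbd":[[71,82,89,35,57,67],33,{"dde":2,"g":72,"v":25}],"wms":[{"be":47,"du":21,"lu":14,"v":72},{"au":99,"iw":42,"wk":25}],"x":{"gy":[18,49],"mn":{"cl":58,"ly":89},"oy":{"frr":0,"irw":1,"k":6,"zpo":67}}}
After op 7 (replace /rbd/2/g 65): {"rbd":[[71,82,89,35,57,67],33,{"dde":2,"g":65,"v":25}],"wms":[{"be":47,"du":21,"lu":14,"v":72},{"au":99,"iw":42,"wk":25}],"x":{"gy":[18,49],"mn":{"cl":58,"ly":89},"oy":{"frr":0,"irw":1,"k":6,"zpo":67}}}
After op 8 (replace /rbd/2/g 27): {"rbd":[[71,82,89,35,57,67],33,{"dde":2,"g":27,"v":25}],"wms":[{"be":47,"du":21,"lu":14,"v":72},{"au":99,"iw":42,"wk":25}],"x":{"gy":[18,49],"mn":{"cl":58,"ly":89},"oy":{"frr":0,"irw":1,"k":6,"zpo":67}}}
After op 9 (add /rbd/2/oga 29): {"rbd":[[71,82,89,35,57,67],33,{"dde":2,"g":27,"oga":29,"v":25}],"wms":[{"be":47,"du":21,"lu":14,"v":72},{"au":99,"iw":42,"wk":25}],"x":{"gy":[18,49],"mn":{"cl":58,"ly":89},"oy":{"frr":0,"irw":1,"k":6,"zpo":67}}}
After op 10 (replace /rbd/1 57): {"rbd":[[71,82,89,35,57,67],57,{"dde":2,"g":27,"oga":29,"v":25}],"wms":[{"be":47,"du":21,"lu":14,"v":72},{"au":99,"iw":42,"wk":25}],"x":{"gy":[18,49],"mn":{"cl":58,"ly":89},"oy":{"frr":0,"irw":1,"k":6,"zpo":67}}}
After op 11 (add /x/gy/1 27): {"rbd":[[71,82,89,35,57,67],57,{"dde":2,"g":27,"oga":29,"v":25}],"wms":[{"be":47,"du":21,"lu":14,"v":72},{"au":99,"iw":42,"wk":25}],"x":{"gy":[18,27,49],"mn":{"cl":58,"ly":89},"oy":{"frr":0,"irw":1,"k":6,"zpo":67}}}
After op 12 (add /rbd/2/z 74): {"rbd":[[71,82,89,35,57,67],57,{"dde":2,"g":27,"oga":29,"v":25,"z":74}],"wms":[{"be":47,"du":21,"lu":14,"v":72},{"au":99,"iw":42,"wk":25}],"x":{"gy":[18,27,49],"mn":{"cl":58,"ly":89},"oy":{"frr":0,"irw":1,"k":6,"zpo":67}}}
After op 13 (add /rbd/2/n 63): {"rbd":[[71,82,89,35,57,67],57,{"dde":2,"g":27,"n":63,"oga":29,"v":25,"z":74}],"wms":[{"be":47,"du":21,"lu":14,"v":72},{"au":99,"iw":42,"wk":25}],"x":{"gy":[18,27,49],"mn":{"cl":58,"ly":89},"oy":{"frr":0,"irw":1,"k":6,"zpo":67}}}
After op 14 (add /x/oy/as 39): {"rbd":[[71,82,89,35,57,67],57,{"dde":2,"g":27,"n":63,"oga":29,"v":25,"z":74}],"wms":[{"be":47,"du":21,"lu":14,"v":72},{"au":99,"iw":42,"wk":25}],"x":{"gy":[18,27,49],"mn":{"cl":58,"ly":89},"oy":{"as":39,"frr":0,"irw":1,"k":6,"zpo":67}}}
After op 15 (add /wms/1/pl 57): {"rbd":[[71,82,89,35,57,67],57,{"dde":2,"g":27,"n":63,"oga":29,"v":25,"z":74}],"wms":[{"be":47,"du":21,"lu":14,"v":72},{"au":99,"iw":42,"pl":57,"wk":25}],"x":{"gy":[18,27,49],"mn":{"cl":58,"ly":89},"oy":{"as":39,"frr":0,"irw":1,"k":6,"zpo":67}}}
After op 16 (add /x/yhe 60): {"rbd":[[71,82,89,35,57,67],57,{"dde":2,"g":27,"n":63,"oga":29,"v":25,"z":74}],"wms":[{"be":47,"du":21,"lu":14,"v":72},{"au":99,"iw":42,"pl":57,"wk":25}],"x":{"gy":[18,27,49],"mn":{"cl":58,"ly":89},"oy":{"as":39,"frr":0,"irw":1,"k":6,"zpo":67},"yhe":60}}
After op 17 (add /rbd/0/2 54): {"rbd":[[71,82,54,89,35,57,67],57,{"dde":2,"g":27,"n":63,"oga":29,"v":25,"z":74}],"wms":[{"be":47,"du":21,"lu":14,"v":72},{"au":99,"iw":42,"pl":57,"wk":25}],"x":{"gy":[18,27,49],"mn":{"cl":58,"ly":89},"oy":{"as":39,"frr":0,"irw":1,"k":6,"zpo":67},"yhe":60}}
After op 18 (add /x/oy/yox 53): {"rbd":[[71,82,54,89,35,57,67],57,{"dde":2,"g":27,"n":63,"oga":29,"v":25,"z":74}],"wms":[{"be":47,"du":21,"lu":14,"v":72},{"au":99,"iw":42,"pl":57,"wk":25}],"x":{"gy":[18,27,49],"mn":{"cl":58,"ly":89},"oy":{"as":39,"frr":0,"irw":1,"k":6,"yox":53,"zpo":67},"yhe":60}}
After op 19 (add /wms/2 58): {"rbd":[[71,82,54,89,35,57,67],57,{"dde":2,"g":27,"n":63,"oga":29,"v":25,"z":74}],"wms":[{"be":47,"du":21,"lu":14,"v":72},{"au":99,"iw":42,"pl":57,"wk":25},58],"x":{"gy":[18,27,49],"mn":{"cl":58,"ly":89},"oy":{"as":39,"frr":0,"irw":1,"k":6,"yox":53,"zpo":67},"yhe":60}}
Value at /rbd/1: 57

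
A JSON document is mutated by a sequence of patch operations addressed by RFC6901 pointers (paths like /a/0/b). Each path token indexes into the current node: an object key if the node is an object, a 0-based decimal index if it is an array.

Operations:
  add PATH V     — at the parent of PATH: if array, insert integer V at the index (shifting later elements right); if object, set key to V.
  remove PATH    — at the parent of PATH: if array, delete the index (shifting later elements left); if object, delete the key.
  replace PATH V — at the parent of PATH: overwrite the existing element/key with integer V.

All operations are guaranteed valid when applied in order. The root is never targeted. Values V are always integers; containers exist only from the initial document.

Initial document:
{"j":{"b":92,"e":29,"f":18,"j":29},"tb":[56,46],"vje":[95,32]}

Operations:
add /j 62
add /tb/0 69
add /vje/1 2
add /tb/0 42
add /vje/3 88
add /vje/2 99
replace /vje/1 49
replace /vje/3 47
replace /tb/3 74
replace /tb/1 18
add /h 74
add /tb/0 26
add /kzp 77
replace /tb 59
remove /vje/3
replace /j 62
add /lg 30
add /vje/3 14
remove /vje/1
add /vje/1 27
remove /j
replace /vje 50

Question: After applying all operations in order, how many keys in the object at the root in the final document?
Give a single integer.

After op 1 (add /j 62): {"j":62,"tb":[56,46],"vje":[95,32]}
After op 2 (add /tb/0 69): {"j":62,"tb":[69,56,46],"vje":[95,32]}
After op 3 (add /vje/1 2): {"j":62,"tb":[69,56,46],"vje":[95,2,32]}
After op 4 (add /tb/0 42): {"j":62,"tb":[42,69,56,46],"vje":[95,2,32]}
After op 5 (add /vje/3 88): {"j":62,"tb":[42,69,56,46],"vje":[95,2,32,88]}
After op 6 (add /vje/2 99): {"j":62,"tb":[42,69,56,46],"vje":[95,2,99,32,88]}
After op 7 (replace /vje/1 49): {"j":62,"tb":[42,69,56,46],"vje":[95,49,99,32,88]}
After op 8 (replace /vje/3 47): {"j":62,"tb":[42,69,56,46],"vje":[95,49,99,47,88]}
After op 9 (replace /tb/3 74): {"j":62,"tb":[42,69,56,74],"vje":[95,49,99,47,88]}
After op 10 (replace /tb/1 18): {"j":62,"tb":[42,18,56,74],"vje":[95,49,99,47,88]}
After op 11 (add /h 74): {"h":74,"j":62,"tb":[42,18,56,74],"vje":[95,49,99,47,88]}
After op 12 (add /tb/0 26): {"h":74,"j":62,"tb":[26,42,18,56,74],"vje":[95,49,99,47,88]}
After op 13 (add /kzp 77): {"h":74,"j":62,"kzp":77,"tb":[26,42,18,56,74],"vje":[95,49,99,47,88]}
After op 14 (replace /tb 59): {"h":74,"j":62,"kzp":77,"tb":59,"vje":[95,49,99,47,88]}
After op 15 (remove /vje/3): {"h":74,"j":62,"kzp":77,"tb":59,"vje":[95,49,99,88]}
After op 16 (replace /j 62): {"h":74,"j":62,"kzp":77,"tb":59,"vje":[95,49,99,88]}
After op 17 (add /lg 30): {"h":74,"j":62,"kzp":77,"lg":30,"tb":59,"vje":[95,49,99,88]}
After op 18 (add /vje/3 14): {"h":74,"j":62,"kzp":77,"lg":30,"tb":59,"vje":[95,49,99,14,88]}
After op 19 (remove /vje/1): {"h":74,"j":62,"kzp":77,"lg":30,"tb":59,"vje":[95,99,14,88]}
After op 20 (add /vje/1 27): {"h":74,"j":62,"kzp":77,"lg":30,"tb":59,"vje":[95,27,99,14,88]}
After op 21 (remove /j): {"h":74,"kzp":77,"lg":30,"tb":59,"vje":[95,27,99,14,88]}
After op 22 (replace /vje 50): {"h":74,"kzp":77,"lg":30,"tb":59,"vje":50}
Size at the root: 5

Answer: 5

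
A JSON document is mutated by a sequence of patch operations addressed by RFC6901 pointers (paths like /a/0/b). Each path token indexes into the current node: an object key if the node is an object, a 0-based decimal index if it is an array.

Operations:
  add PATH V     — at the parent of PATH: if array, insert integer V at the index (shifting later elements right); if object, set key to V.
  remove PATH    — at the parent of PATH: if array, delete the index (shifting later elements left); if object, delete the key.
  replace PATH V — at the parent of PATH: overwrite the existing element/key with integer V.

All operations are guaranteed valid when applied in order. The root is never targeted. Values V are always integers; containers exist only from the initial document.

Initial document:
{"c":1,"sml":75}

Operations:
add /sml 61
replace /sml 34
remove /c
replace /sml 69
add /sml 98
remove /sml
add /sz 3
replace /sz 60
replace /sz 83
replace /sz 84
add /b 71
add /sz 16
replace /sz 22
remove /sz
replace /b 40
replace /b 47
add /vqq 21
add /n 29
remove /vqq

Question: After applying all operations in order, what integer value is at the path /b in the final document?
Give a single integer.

Answer: 47

Derivation:
After op 1 (add /sml 61): {"c":1,"sml":61}
After op 2 (replace /sml 34): {"c":1,"sml":34}
After op 3 (remove /c): {"sml":34}
After op 4 (replace /sml 69): {"sml":69}
After op 5 (add /sml 98): {"sml":98}
After op 6 (remove /sml): {}
After op 7 (add /sz 3): {"sz":3}
After op 8 (replace /sz 60): {"sz":60}
After op 9 (replace /sz 83): {"sz":83}
After op 10 (replace /sz 84): {"sz":84}
After op 11 (add /b 71): {"b":71,"sz":84}
After op 12 (add /sz 16): {"b":71,"sz":16}
After op 13 (replace /sz 22): {"b":71,"sz":22}
After op 14 (remove /sz): {"b":71}
After op 15 (replace /b 40): {"b":40}
After op 16 (replace /b 47): {"b":47}
After op 17 (add /vqq 21): {"b":47,"vqq":21}
After op 18 (add /n 29): {"b":47,"n":29,"vqq":21}
After op 19 (remove /vqq): {"b":47,"n":29}
Value at /b: 47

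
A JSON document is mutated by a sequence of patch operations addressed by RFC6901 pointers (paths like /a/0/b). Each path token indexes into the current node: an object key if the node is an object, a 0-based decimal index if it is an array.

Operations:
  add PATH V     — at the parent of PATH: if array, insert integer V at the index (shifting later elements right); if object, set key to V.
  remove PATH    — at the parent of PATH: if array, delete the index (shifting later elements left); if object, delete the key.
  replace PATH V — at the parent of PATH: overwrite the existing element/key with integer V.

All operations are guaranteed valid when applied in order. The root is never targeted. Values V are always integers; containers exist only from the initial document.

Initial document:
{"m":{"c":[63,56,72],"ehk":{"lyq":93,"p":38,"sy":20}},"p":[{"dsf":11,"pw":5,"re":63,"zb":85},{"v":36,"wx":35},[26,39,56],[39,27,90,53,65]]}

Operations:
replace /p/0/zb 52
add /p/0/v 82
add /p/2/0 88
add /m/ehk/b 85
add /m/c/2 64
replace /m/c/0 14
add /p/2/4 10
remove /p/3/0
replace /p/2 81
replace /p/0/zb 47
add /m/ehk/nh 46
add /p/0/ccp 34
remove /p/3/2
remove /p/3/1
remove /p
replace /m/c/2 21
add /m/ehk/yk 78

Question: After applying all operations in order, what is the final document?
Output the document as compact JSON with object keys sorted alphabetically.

Answer: {"m":{"c":[14,56,21,72],"ehk":{"b":85,"lyq":93,"nh":46,"p":38,"sy":20,"yk":78}}}

Derivation:
After op 1 (replace /p/0/zb 52): {"m":{"c":[63,56,72],"ehk":{"lyq":93,"p":38,"sy":20}},"p":[{"dsf":11,"pw":5,"re":63,"zb":52},{"v":36,"wx":35},[26,39,56],[39,27,90,53,65]]}
After op 2 (add /p/0/v 82): {"m":{"c":[63,56,72],"ehk":{"lyq":93,"p":38,"sy":20}},"p":[{"dsf":11,"pw":5,"re":63,"v":82,"zb":52},{"v":36,"wx":35},[26,39,56],[39,27,90,53,65]]}
After op 3 (add /p/2/0 88): {"m":{"c":[63,56,72],"ehk":{"lyq":93,"p":38,"sy":20}},"p":[{"dsf":11,"pw":5,"re":63,"v":82,"zb":52},{"v":36,"wx":35},[88,26,39,56],[39,27,90,53,65]]}
After op 4 (add /m/ehk/b 85): {"m":{"c":[63,56,72],"ehk":{"b":85,"lyq":93,"p":38,"sy":20}},"p":[{"dsf":11,"pw":5,"re":63,"v":82,"zb":52},{"v":36,"wx":35},[88,26,39,56],[39,27,90,53,65]]}
After op 5 (add /m/c/2 64): {"m":{"c":[63,56,64,72],"ehk":{"b":85,"lyq":93,"p":38,"sy":20}},"p":[{"dsf":11,"pw":5,"re":63,"v":82,"zb":52},{"v":36,"wx":35},[88,26,39,56],[39,27,90,53,65]]}
After op 6 (replace /m/c/0 14): {"m":{"c":[14,56,64,72],"ehk":{"b":85,"lyq":93,"p":38,"sy":20}},"p":[{"dsf":11,"pw":5,"re":63,"v":82,"zb":52},{"v":36,"wx":35},[88,26,39,56],[39,27,90,53,65]]}
After op 7 (add /p/2/4 10): {"m":{"c":[14,56,64,72],"ehk":{"b":85,"lyq":93,"p":38,"sy":20}},"p":[{"dsf":11,"pw":5,"re":63,"v":82,"zb":52},{"v":36,"wx":35},[88,26,39,56,10],[39,27,90,53,65]]}
After op 8 (remove /p/3/0): {"m":{"c":[14,56,64,72],"ehk":{"b":85,"lyq":93,"p":38,"sy":20}},"p":[{"dsf":11,"pw":5,"re":63,"v":82,"zb":52},{"v":36,"wx":35},[88,26,39,56,10],[27,90,53,65]]}
After op 9 (replace /p/2 81): {"m":{"c":[14,56,64,72],"ehk":{"b":85,"lyq":93,"p":38,"sy":20}},"p":[{"dsf":11,"pw":5,"re":63,"v":82,"zb":52},{"v":36,"wx":35},81,[27,90,53,65]]}
After op 10 (replace /p/0/zb 47): {"m":{"c":[14,56,64,72],"ehk":{"b":85,"lyq":93,"p":38,"sy":20}},"p":[{"dsf":11,"pw":5,"re":63,"v":82,"zb":47},{"v":36,"wx":35},81,[27,90,53,65]]}
After op 11 (add /m/ehk/nh 46): {"m":{"c":[14,56,64,72],"ehk":{"b":85,"lyq":93,"nh":46,"p":38,"sy":20}},"p":[{"dsf":11,"pw":5,"re":63,"v":82,"zb":47},{"v":36,"wx":35},81,[27,90,53,65]]}
After op 12 (add /p/0/ccp 34): {"m":{"c":[14,56,64,72],"ehk":{"b":85,"lyq":93,"nh":46,"p":38,"sy":20}},"p":[{"ccp":34,"dsf":11,"pw":5,"re":63,"v":82,"zb":47},{"v":36,"wx":35},81,[27,90,53,65]]}
After op 13 (remove /p/3/2): {"m":{"c":[14,56,64,72],"ehk":{"b":85,"lyq":93,"nh":46,"p":38,"sy":20}},"p":[{"ccp":34,"dsf":11,"pw":5,"re":63,"v":82,"zb":47},{"v":36,"wx":35},81,[27,90,65]]}
After op 14 (remove /p/3/1): {"m":{"c":[14,56,64,72],"ehk":{"b":85,"lyq":93,"nh":46,"p":38,"sy":20}},"p":[{"ccp":34,"dsf":11,"pw":5,"re":63,"v":82,"zb":47},{"v":36,"wx":35},81,[27,65]]}
After op 15 (remove /p): {"m":{"c":[14,56,64,72],"ehk":{"b":85,"lyq":93,"nh":46,"p":38,"sy":20}}}
After op 16 (replace /m/c/2 21): {"m":{"c":[14,56,21,72],"ehk":{"b":85,"lyq":93,"nh":46,"p":38,"sy":20}}}
After op 17 (add /m/ehk/yk 78): {"m":{"c":[14,56,21,72],"ehk":{"b":85,"lyq":93,"nh":46,"p":38,"sy":20,"yk":78}}}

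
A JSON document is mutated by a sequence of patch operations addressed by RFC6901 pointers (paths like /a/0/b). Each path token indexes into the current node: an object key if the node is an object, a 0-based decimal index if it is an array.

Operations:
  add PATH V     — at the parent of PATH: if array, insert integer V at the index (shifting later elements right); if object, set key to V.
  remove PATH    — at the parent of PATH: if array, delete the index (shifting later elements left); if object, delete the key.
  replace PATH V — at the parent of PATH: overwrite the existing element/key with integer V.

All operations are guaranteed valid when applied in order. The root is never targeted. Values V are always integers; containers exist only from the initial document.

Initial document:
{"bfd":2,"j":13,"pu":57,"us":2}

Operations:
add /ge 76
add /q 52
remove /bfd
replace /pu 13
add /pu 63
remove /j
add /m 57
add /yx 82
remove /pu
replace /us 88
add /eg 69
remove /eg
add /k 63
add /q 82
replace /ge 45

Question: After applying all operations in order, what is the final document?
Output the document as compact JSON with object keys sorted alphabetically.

After op 1 (add /ge 76): {"bfd":2,"ge":76,"j":13,"pu":57,"us":2}
After op 2 (add /q 52): {"bfd":2,"ge":76,"j":13,"pu":57,"q":52,"us":2}
After op 3 (remove /bfd): {"ge":76,"j":13,"pu":57,"q":52,"us":2}
After op 4 (replace /pu 13): {"ge":76,"j":13,"pu":13,"q":52,"us":2}
After op 5 (add /pu 63): {"ge":76,"j":13,"pu":63,"q":52,"us":2}
After op 6 (remove /j): {"ge":76,"pu":63,"q":52,"us":2}
After op 7 (add /m 57): {"ge":76,"m":57,"pu":63,"q":52,"us":2}
After op 8 (add /yx 82): {"ge":76,"m":57,"pu":63,"q":52,"us":2,"yx":82}
After op 9 (remove /pu): {"ge":76,"m":57,"q":52,"us":2,"yx":82}
After op 10 (replace /us 88): {"ge":76,"m":57,"q":52,"us":88,"yx":82}
After op 11 (add /eg 69): {"eg":69,"ge":76,"m":57,"q":52,"us":88,"yx":82}
After op 12 (remove /eg): {"ge":76,"m":57,"q":52,"us":88,"yx":82}
After op 13 (add /k 63): {"ge":76,"k":63,"m":57,"q":52,"us":88,"yx":82}
After op 14 (add /q 82): {"ge":76,"k":63,"m":57,"q":82,"us":88,"yx":82}
After op 15 (replace /ge 45): {"ge":45,"k":63,"m":57,"q":82,"us":88,"yx":82}

Answer: {"ge":45,"k":63,"m":57,"q":82,"us":88,"yx":82}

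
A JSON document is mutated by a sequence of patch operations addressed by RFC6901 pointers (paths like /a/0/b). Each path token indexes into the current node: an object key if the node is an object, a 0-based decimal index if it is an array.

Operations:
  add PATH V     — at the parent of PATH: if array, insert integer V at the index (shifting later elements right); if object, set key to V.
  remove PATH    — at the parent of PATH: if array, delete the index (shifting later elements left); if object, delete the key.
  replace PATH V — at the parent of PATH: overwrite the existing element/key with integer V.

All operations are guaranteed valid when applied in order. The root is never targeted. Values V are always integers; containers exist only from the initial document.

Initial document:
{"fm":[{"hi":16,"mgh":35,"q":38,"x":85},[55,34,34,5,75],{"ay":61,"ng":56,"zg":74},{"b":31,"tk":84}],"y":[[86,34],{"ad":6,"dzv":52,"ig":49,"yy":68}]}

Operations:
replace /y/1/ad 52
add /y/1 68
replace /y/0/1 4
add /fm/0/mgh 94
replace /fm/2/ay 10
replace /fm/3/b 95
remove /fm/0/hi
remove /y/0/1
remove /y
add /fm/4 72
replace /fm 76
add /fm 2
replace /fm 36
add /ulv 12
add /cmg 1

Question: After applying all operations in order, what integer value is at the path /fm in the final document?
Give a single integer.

After op 1 (replace /y/1/ad 52): {"fm":[{"hi":16,"mgh":35,"q":38,"x":85},[55,34,34,5,75],{"ay":61,"ng":56,"zg":74},{"b":31,"tk":84}],"y":[[86,34],{"ad":52,"dzv":52,"ig":49,"yy":68}]}
After op 2 (add /y/1 68): {"fm":[{"hi":16,"mgh":35,"q":38,"x":85},[55,34,34,5,75],{"ay":61,"ng":56,"zg":74},{"b":31,"tk":84}],"y":[[86,34],68,{"ad":52,"dzv":52,"ig":49,"yy":68}]}
After op 3 (replace /y/0/1 4): {"fm":[{"hi":16,"mgh":35,"q":38,"x":85},[55,34,34,5,75],{"ay":61,"ng":56,"zg":74},{"b":31,"tk":84}],"y":[[86,4],68,{"ad":52,"dzv":52,"ig":49,"yy":68}]}
After op 4 (add /fm/0/mgh 94): {"fm":[{"hi":16,"mgh":94,"q":38,"x":85},[55,34,34,5,75],{"ay":61,"ng":56,"zg":74},{"b":31,"tk":84}],"y":[[86,4],68,{"ad":52,"dzv":52,"ig":49,"yy":68}]}
After op 5 (replace /fm/2/ay 10): {"fm":[{"hi":16,"mgh":94,"q":38,"x":85},[55,34,34,5,75],{"ay":10,"ng":56,"zg":74},{"b":31,"tk":84}],"y":[[86,4],68,{"ad":52,"dzv":52,"ig":49,"yy":68}]}
After op 6 (replace /fm/3/b 95): {"fm":[{"hi":16,"mgh":94,"q":38,"x":85},[55,34,34,5,75],{"ay":10,"ng":56,"zg":74},{"b":95,"tk":84}],"y":[[86,4],68,{"ad":52,"dzv":52,"ig":49,"yy":68}]}
After op 7 (remove /fm/0/hi): {"fm":[{"mgh":94,"q":38,"x":85},[55,34,34,5,75],{"ay":10,"ng":56,"zg":74},{"b":95,"tk":84}],"y":[[86,4],68,{"ad":52,"dzv":52,"ig":49,"yy":68}]}
After op 8 (remove /y/0/1): {"fm":[{"mgh":94,"q":38,"x":85},[55,34,34,5,75],{"ay":10,"ng":56,"zg":74},{"b":95,"tk":84}],"y":[[86],68,{"ad":52,"dzv":52,"ig":49,"yy":68}]}
After op 9 (remove /y): {"fm":[{"mgh":94,"q":38,"x":85},[55,34,34,5,75],{"ay":10,"ng":56,"zg":74},{"b":95,"tk":84}]}
After op 10 (add /fm/4 72): {"fm":[{"mgh":94,"q":38,"x":85},[55,34,34,5,75],{"ay":10,"ng":56,"zg":74},{"b":95,"tk":84},72]}
After op 11 (replace /fm 76): {"fm":76}
After op 12 (add /fm 2): {"fm":2}
After op 13 (replace /fm 36): {"fm":36}
After op 14 (add /ulv 12): {"fm":36,"ulv":12}
After op 15 (add /cmg 1): {"cmg":1,"fm":36,"ulv":12}
Value at /fm: 36

Answer: 36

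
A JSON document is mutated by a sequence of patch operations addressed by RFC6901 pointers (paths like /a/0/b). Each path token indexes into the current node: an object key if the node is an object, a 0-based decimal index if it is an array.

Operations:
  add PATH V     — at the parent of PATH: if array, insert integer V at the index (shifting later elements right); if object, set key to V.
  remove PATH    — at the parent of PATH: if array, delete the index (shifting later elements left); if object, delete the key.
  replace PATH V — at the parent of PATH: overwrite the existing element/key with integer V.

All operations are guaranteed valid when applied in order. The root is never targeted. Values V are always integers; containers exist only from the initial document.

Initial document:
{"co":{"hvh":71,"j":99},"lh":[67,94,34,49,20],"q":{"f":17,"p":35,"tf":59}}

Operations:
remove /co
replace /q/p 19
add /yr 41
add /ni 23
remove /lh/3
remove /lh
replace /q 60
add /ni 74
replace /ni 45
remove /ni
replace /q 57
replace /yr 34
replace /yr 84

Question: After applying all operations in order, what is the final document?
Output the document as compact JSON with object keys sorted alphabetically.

Answer: {"q":57,"yr":84}

Derivation:
After op 1 (remove /co): {"lh":[67,94,34,49,20],"q":{"f":17,"p":35,"tf":59}}
After op 2 (replace /q/p 19): {"lh":[67,94,34,49,20],"q":{"f":17,"p":19,"tf":59}}
After op 3 (add /yr 41): {"lh":[67,94,34,49,20],"q":{"f":17,"p":19,"tf":59},"yr":41}
After op 4 (add /ni 23): {"lh":[67,94,34,49,20],"ni":23,"q":{"f":17,"p":19,"tf":59},"yr":41}
After op 5 (remove /lh/3): {"lh":[67,94,34,20],"ni":23,"q":{"f":17,"p":19,"tf":59},"yr":41}
After op 6 (remove /lh): {"ni":23,"q":{"f":17,"p":19,"tf":59},"yr":41}
After op 7 (replace /q 60): {"ni":23,"q":60,"yr":41}
After op 8 (add /ni 74): {"ni":74,"q":60,"yr":41}
After op 9 (replace /ni 45): {"ni":45,"q":60,"yr":41}
After op 10 (remove /ni): {"q":60,"yr":41}
After op 11 (replace /q 57): {"q":57,"yr":41}
After op 12 (replace /yr 34): {"q":57,"yr":34}
After op 13 (replace /yr 84): {"q":57,"yr":84}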